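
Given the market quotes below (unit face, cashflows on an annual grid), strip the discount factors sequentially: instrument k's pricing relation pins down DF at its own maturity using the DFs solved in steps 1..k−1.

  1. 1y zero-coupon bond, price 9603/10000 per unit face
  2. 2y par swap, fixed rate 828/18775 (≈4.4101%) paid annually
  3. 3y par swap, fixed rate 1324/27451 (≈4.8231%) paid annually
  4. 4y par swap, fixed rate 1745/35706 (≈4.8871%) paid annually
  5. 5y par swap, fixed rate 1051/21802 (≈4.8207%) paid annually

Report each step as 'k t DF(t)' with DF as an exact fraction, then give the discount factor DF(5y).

step 1 [1y] zero: DF = P = 9603/10000 ≈ 0.960300
step 2 [2y] swap r/1=828/18775: DF=(1 − 828/18775·(0.960300))/(1+828/18775) = 2293/2500 ≈ 0.917200
step 3 [3y] swap r/1=1324/27451: DF=(1 − 1324/27451·(0.960300+0.917200))/(1+1324/27451) = 2169/2500 ≈ 0.867600
step 4 [4y] swap r/1=1745/35706: DF=(1 − 1745/35706·(0.960300+0.917200+0.867600))/(1+1745/35706) = 1651/2000 ≈ 0.825500
step 5 [5y] swap r/1=1051/21802: DF=(1 − 1051/21802·(0.960300+0.917200+0.867600+0.825500))/(1+1051/21802) = 3949/5000 ≈ 0.789800

1 1 9603/10000
2 2 2293/2500
3 3 2169/2500
4 4 1651/2000
5 5 3949/5000
DF(5y) = 3949/5000 ≈ 0.789800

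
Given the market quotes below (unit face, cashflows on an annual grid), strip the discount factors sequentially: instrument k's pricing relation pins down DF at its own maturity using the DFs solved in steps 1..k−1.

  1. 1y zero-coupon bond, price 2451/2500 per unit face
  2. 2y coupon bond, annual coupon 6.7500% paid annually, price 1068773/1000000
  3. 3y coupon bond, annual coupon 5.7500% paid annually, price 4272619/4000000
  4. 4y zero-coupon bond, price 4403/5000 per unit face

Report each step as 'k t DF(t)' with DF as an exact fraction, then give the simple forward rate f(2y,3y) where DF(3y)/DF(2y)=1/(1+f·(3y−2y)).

step 1 [1y] zero: DF = P = 2451/2500 ≈ 0.980400
step 2 [2y] bond c/1=27/400: DF=(1068773/1000000 − 27/400·(0.980400))/(1+27/400) = 587/625 ≈ 0.939200
step 3 [3y] bond c/1=23/400: DF=(4272619/4000000 − 23/400·(0.980400+0.939200))/(1+23/400) = 9057/10000 ≈ 0.905700
step 4 [4y] zero: DF = P = 4403/5000 ≈ 0.880600

1 1 2451/2500
2 2 587/625
3 3 9057/10000
4 4 4403/5000
f(2y,3y) = ((587/625)/(9057/10000) − 1)/(1) = 335/9057 ≈ 3.6988%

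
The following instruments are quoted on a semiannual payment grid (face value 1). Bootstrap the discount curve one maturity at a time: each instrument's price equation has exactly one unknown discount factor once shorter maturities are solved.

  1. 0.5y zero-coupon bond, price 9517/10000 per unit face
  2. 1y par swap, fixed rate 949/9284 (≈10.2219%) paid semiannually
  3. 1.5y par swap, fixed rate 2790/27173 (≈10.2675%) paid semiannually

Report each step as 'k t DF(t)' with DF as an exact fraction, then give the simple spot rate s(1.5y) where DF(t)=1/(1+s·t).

step 1 [0.5y] zero: DF = P = 9517/10000 ≈ 0.951700
step 2 [1y] swap r/2=949/18568: DF=(1 − 949/18568·(0.951700))/(1+949/18568) = 9051/10000 ≈ 0.905100
step 3 [1.5y] swap r/2=1395/27173: DF=(1 − 1395/27173·(0.951700+0.905100))/(1+1395/27173) = 1721/2000 ≈ 0.860500

1 1/2 9517/10000
2 1 9051/10000
3 3/2 1721/2000
s(1.5y) = (1/(1721/2000) − 1)/(3/2) = 186/1721 ≈ 10.8077%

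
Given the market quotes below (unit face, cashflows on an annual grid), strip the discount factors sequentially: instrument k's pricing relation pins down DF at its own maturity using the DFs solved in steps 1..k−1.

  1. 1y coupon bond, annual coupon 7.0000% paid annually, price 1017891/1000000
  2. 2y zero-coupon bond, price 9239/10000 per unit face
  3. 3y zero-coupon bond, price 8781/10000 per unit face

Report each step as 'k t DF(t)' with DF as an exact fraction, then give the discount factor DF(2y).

1 1 9513/10000
2 2 9239/10000
3 3 8781/10000
DF(2y) = 9239/10000 ≈ 0.923900

step 1 [1y] bond c/1=7/100: DF=(1017891/1000000 − 7/100·(0))/(1+7/100) = 9513/10000 ≈ 0.951300
step 2 [2y] zero: DF = P = 9239/10000 ≈ 0.923900
step 3 [3y] zero: DF = P = 8781/10000 ≈ 0.878100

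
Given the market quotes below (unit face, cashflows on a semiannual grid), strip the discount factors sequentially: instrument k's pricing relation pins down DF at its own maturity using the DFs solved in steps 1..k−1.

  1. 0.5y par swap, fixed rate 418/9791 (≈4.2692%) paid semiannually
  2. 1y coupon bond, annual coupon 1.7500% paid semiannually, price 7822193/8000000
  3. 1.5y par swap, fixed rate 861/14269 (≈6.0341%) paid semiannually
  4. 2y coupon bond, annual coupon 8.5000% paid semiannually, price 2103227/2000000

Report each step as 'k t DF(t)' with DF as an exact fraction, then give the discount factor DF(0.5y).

step 1 [0.5y] swap r/2=209/9791: DF=(1 − 209/9791·(0))/(1+209/9791) = 9791/10000 ≈ 0.979100
step 2 [1y] bond c/2=7/800: DF=(7822193/8000000 − 7/800·(0.979100))/(1+7/800) = 1201/1250 ≈ 0.960800
step 3 [1.5y] swap r/2=861/28538: DF=(1 − 861/28538·(0.979100+0.960800))/(1+861/28538) = 9139/10000 ≈ 0.913900
step 4 [2y] bond c/2=17/400: DF=(2103227/2000000 − 17/400·(0.979100+0.960800+0.913900))/(1+17/400) = 2231/2500 ≈ 0.892400

1 1/2 9791/10000
2 1 1201/1250
3 3/2 9139/10000
4 2 2231/2500
DF(0.5y) = 9791/10000 ≈ 0.979100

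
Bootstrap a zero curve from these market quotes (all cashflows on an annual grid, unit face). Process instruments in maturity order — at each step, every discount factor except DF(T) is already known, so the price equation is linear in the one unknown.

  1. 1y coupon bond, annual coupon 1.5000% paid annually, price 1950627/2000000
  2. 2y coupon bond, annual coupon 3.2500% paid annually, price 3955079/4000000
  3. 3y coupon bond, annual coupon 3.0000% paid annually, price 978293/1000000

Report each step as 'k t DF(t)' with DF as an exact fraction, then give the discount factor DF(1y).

1 1 9609/10000
2 2 4637/5000
3 3 2237/2500
DF(1y) = 9609/10000 ≈ 0.960900

step 1 [1y] bond c/1=3/200: DF=(1950627/2000000 − 3/200·(0))/(1+3/200) = 9609/10000 ≈ 0.960900
step 2 [2y] bond c/1=13/400: DF=(3955079/4000000 − 13/400·(0.960900))/(1+13/400) = 4637/5000 ≈ 0.927400
step 3 [3y] bond c/1=3/100: DF=(978293/1000000 − 3/100·(0.960900+0.927400))/(1+3/100) = 2237/2500 ≈ 0.894800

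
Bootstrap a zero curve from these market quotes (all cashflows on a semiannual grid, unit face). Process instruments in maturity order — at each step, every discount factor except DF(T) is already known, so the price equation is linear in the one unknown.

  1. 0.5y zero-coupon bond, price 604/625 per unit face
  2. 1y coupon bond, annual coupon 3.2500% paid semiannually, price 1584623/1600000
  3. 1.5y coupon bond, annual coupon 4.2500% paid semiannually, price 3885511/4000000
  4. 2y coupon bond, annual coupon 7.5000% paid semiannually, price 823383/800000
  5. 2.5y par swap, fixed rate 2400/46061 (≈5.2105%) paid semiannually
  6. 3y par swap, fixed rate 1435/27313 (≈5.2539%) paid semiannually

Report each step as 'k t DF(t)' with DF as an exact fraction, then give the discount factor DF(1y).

step 1 [0.5y] zero: DF = P = 604/625 ≈ 0.966400
step 2 [1y] bond c/2=13/800: DF=(1584623/1600000 − 13/800·(0.966400))/(1+13/800) = 9591/10000 ≈ 0.959100
step 3 [1.5y] bond c/2=17/800: DF=(3885511/4000000 − 17/800·(0.966400+0.959100))/(1+17/800) = 9111/10000 ≈ 0.911100
step 4 [2y] bond c/2=3/80: DF=(823383/800000 − 3/80·(0.966400+0.959100+0.911100))/(1+3/80) = 1779/2000 ≈ 0.889500
step 5 [2.5y] swap r/2=1200/46061: DF=(1 − 1200/46061·(0.966400+0.959100+0.911100+0.889500))/(1+1200/46061) = 22/25 ≈ 0.880000
step 6 [3y] swap r/2=1435/54626: DF=(1 − 1435/54626·(0.966400+0.959100+0.911100+0.889500+0.880000))/(1+1435/54626) = 1713/2000 ≈ 0.856500

1 1/2 604/625
2 1 9591/10000
3 3/2 9111/10000
4 2 1779/2000
5 5/2 22/25
6 3 1713/2000
DF(1y) = 9591/10000 ≈ 0.959100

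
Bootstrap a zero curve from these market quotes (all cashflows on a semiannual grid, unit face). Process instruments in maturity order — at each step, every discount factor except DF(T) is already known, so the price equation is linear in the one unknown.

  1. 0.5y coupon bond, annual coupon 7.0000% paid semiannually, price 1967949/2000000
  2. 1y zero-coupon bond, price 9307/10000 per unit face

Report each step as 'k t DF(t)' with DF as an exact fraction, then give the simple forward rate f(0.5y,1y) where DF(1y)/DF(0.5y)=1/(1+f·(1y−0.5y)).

step 1 [0.5y] bond c/2=7/200: DF=(1967949/2000000 − 7/200·(0))/(1+7/200) = 9507/10000 ≈ 0.950700
step 2 [1y] zero: DF = P = 9307/10000 ≈ 0.930700

1 1/2 9507/10000
2 1 9307/10000
f(0.5y,1y) = ((9507/10000)/(9307/10000) − 1)/(1/2) = 400/9307 ≈ 4.2978%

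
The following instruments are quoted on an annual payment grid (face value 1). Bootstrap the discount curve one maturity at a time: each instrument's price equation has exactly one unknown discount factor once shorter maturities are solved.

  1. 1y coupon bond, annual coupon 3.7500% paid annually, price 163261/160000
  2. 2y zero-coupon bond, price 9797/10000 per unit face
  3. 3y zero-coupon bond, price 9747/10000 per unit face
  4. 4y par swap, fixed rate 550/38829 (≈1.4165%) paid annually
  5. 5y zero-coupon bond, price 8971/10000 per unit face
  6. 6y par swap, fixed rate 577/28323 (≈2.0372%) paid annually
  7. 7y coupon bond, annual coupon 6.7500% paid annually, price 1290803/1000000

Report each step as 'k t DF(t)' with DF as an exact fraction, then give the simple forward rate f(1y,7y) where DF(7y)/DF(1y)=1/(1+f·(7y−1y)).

1 1 1967/2000
2 2 9797/10000
3 3 9747/10000
4 4 189/200
5 5 8971/10000
6 6 4423/5000
7 7 851/1000
f(1y,7y) = ((1967/2000)/(851/1000) − 1)/(6) = 265/10212 ≈ 2.5950%

step 1 [1y] bond c/1=3/80: DF=(163261/160000 − 3/80·(0))/(1+3/80) = 1967/2000 ≈ 0.983500
step 2 [2y] zero: DF = P = 9797/10000 ≈ 0.979700
step 3 [3y] zero: DF = P = 9747/10000 ≈ 0.974700
step 4 [4y] swap r/1=550/38829: DF=(1 − 550/38829·(0.983500+0.979700+0.974700))/(1+550/38829) = 189/200 ≈ 0.945000
step 5 [5y] zero: DF = P = 8971/10000 ≈ 0.897100
step 6 [6y] swap r/1=577/28323: DF=(1 − 577/28323·(0.983500+0.979700+0.974700+0.945000+0.897100))/(1+577/28323) = 4423/5000 ≈ 0.884600
step 7 [7y] bond c/1=27/400: DF=(1290803/1000000 − 27/400·(0.983500+0.979700+0.974700+0.945000+0.897100+0.884600))/(1+27/400) = 851/1000 ≈ 0.851000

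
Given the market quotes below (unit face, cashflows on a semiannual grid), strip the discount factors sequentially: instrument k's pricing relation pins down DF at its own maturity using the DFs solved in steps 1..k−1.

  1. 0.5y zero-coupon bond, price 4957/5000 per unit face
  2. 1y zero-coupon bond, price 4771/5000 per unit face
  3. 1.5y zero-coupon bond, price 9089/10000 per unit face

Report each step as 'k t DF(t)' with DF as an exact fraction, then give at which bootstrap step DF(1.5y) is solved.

1 1/2 4957/5000
2 1 4771/5000
3 3/2 9089/10000
DF(1.5y) is solved at step 3

step 1 [0.5y] zero: DF = P = 4957/5000 ≈ 0.991400
step 2 [1y] zero: DF = P = 4771/5000 ≈ 0.954200
step 3 [1.5y] zero: DF = P = 9089/10000 ≈ 0.908900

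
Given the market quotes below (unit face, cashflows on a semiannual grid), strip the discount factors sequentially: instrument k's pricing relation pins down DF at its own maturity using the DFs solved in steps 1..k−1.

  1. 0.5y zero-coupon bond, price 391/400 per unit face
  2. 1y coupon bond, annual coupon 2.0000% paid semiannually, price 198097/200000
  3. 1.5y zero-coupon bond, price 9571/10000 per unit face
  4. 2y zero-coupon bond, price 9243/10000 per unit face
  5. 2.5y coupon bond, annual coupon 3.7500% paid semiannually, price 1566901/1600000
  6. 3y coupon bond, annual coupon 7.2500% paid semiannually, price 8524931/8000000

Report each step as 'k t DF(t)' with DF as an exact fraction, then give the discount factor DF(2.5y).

1 1/2 391/400
2 1 971/1000
3 3/2 9571/10000
4 2 9243/10000
5 5/2 2227/2500
6 3 1079/1250
DF(2.5y) = 2227/2500 ≈ 0.890800

step 1 [0.5y] zero: DF = P = 391/400 ≈ 0.977500
step 2 [1y] bond c/2=1/100: DF=(198097/200000 − 1/100·(0.977500))/(1+1/100) = 971/1000 ≈ 0.971000
step 3 [1.5y] zero: DF = P = 9571/10000 ≈ 0.957100
step 4 [2y] zero: DF = P = 9243/10000 ≈ 0.924300
step 5 [2.5y] bond c/2=3/160: DF=(1566901/1600000 − 3/160·(0.977500+0.971000+0.957100+0.924300))/(1+3/160) = 2227/2500 ≈ 0.890800
step 6 [3y] bond c/2=29/800: DF=(8524931/8000000 − 29/800·(0.977500+0.971000+0.957100+0.924300+0.890800))/(1+29/800) = 1079/1250 ≈ 0.863200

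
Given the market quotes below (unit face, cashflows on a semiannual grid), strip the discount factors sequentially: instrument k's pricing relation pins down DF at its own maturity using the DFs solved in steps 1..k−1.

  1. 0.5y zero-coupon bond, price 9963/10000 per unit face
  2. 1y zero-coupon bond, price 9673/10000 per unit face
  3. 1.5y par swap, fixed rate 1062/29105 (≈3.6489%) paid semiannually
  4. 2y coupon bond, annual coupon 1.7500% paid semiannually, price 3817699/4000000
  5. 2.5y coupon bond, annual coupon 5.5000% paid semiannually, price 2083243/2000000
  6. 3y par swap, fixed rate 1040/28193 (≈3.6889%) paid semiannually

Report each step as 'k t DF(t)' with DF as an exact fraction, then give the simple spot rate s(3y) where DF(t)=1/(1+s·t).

1 1/2 9963/10000
2 1 9673/10000
3 3/2 9469/10000
4 2 9209/10000
5 5/2 1139/1250
6 3 112/125
s(3y) = (1/(112/125) − 1)/(3) = 13/336 ≈ 3.8690%

step 1 [0.5y] zero: DF = P = 9963/10000 ≈ 0.996300
step 2 [1y] zero: DF = P = 9673/10000 ≈ 0.967300
step 3 [1.5y] swap r/2=531/29105: DF=(1 − 531/29105·(0.996300+0.967300))/(1+531/29105) = 9469/10000 ≈ 0.946900
step 4 [2y] bond c/2=7/800: DF=(3817699/4000000 − 7/800·(0.996300+0.967300+0.946900))/(1+7/800) = 9209/10000 ≈ 0.920900
step 5 [2.5y] bond c/2=11/400: DF=(2083243/2000000 − 11/400·(0.996300+0.967300+0.946900+0.920900))/(1+11/400) = 1139/1250 ≈ 0.911200
step 6 [3y] swap r/2=520/28193: DF=(1 − 520/28193·(0.996300+0.967300+0.946900+0.920900+0.911200))/(1+520/28193) = 112/125 ≈ 0.896000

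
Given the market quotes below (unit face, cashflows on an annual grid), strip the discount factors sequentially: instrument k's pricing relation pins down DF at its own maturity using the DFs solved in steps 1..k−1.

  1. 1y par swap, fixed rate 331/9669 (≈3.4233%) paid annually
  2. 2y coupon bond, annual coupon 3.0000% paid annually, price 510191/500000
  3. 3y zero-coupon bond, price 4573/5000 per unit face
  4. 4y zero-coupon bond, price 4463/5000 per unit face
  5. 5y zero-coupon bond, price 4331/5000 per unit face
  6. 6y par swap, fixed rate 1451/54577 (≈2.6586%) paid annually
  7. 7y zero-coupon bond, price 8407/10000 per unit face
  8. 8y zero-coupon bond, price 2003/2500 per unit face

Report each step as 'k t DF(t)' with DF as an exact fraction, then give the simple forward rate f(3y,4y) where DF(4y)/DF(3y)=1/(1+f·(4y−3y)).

step 1 [1y] swap r/1=331/9669: DF=(1 − 331/9669·(0))/(1+331/9669) = 9669/10000 ≈ 0.966900
step 2 [2y] bond c/1=3/100: DF=(510191/500000 − 3/100·(0.966900))/(1+3/100) = 77/80 ≈ 0.962500
step 3 [3y] zero: DF = P = 4573/5000 ≈ 0.914600
step 4 [4y] zero: DF = P = 4463/5000 ≈ 0.892600
step 5 [5y] zero: DF = P = 4331/5000 ≈ 0.866200
step 6 [6y] swap r/1=1451/54577: DF=(1 − 1451/54577·(0.966900+0.962500+0.914600+0.892600+0.866200))/(1+1451/54577) = 8549/10000 ≈ 0.854900
step 7 [7y] zero: DF = P = 8407/10000 ≈ 0.840700
step 8 [8y] zero: DF = P = 2003/2500 ≈ 0.801200

1 1 9669/10000
2 2 77/80
3 3 4573/5000
4 4 4463/5000
5 5 4331/5000
6 6 8549/10000
7 7 8407/10000
8 8 2003/2500
f(3y,4y) = ((4573/5000)/(4463/5000) − 1)/(1) = 110/4463 ≈ 2.4647%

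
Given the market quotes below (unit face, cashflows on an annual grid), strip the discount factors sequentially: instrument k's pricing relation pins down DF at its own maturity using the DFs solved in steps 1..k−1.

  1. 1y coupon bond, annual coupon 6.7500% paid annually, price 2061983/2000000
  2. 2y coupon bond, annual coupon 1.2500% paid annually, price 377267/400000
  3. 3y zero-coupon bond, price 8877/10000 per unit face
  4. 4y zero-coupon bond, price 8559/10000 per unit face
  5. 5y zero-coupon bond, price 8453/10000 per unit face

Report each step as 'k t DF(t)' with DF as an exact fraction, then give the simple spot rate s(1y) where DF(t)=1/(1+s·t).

1 1 4829/5000
2 2 2299/2500
3 3 8877/10000
4 4 8559/10000
5 5 8453/10000
s(1y) = (1/(4829/5000) − 1)/(1) = 171/4829 ≈ 3.5411%

step 1 [1y] bond c/1=27/400: DF=(2061983/2000000 − 27/400·(0))/(1+27/400) = 4829/5000 ≈ 0.965800
step 2 [2y] bond c/1=1/80: DF=(377267/400000 − 1/80·(0.965800))/(1+1/80) = 2299/2500 ≈ 0.919600
step 3 [3y] zero: DF = P = 8877/10000 ≈ 0.887700
step 4 [4y] zero: DF = P = 8559/10000 ≈ 0.855900
step 5 [5y] zero: DF = P = 8453/10000 ≈ 0.845300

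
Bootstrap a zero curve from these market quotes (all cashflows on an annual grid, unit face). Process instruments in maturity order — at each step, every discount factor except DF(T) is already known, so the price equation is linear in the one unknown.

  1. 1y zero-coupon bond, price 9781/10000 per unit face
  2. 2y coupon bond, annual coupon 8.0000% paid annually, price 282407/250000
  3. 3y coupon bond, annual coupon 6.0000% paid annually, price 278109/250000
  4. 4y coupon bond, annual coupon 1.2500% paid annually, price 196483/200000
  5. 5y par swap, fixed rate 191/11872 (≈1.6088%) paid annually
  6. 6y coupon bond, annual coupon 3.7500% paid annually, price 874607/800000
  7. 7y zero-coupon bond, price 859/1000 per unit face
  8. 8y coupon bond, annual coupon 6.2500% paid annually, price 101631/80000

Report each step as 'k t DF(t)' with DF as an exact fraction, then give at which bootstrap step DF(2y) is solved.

1 1 9781/10000
2 2 1947/2000
3 3 939/1000
4 4 4673/5000
5 5 2309/2500
6 6 8821/10000
7 7 859/1000
8 8 8139/10000
DF(2y) is solved at step 2

step 1 [1y] zero: DF = P = 9781/10000 ≈ 0.978100
step 2 [2y] bond c/1=2/25: DF=(282407/250000 − 2/25·(0.978100))/(1+2/25) = 1947/2000 ≈ 0.973500
step 3 [3y] bond c/1=3/50: DF=(278109/250000 − 3/50·(0.978100+0.973500))/(1+3/50) = 939/1000 ≈ 0.939000
step 4 [4y] bond c/1=1/80: DF=(196483/200000 − 1/80·(0.978100+0.973500+0.939000))/(1+1/80) = 4673/5000 ≈ 0.934600
step 5 [5y] swap r/1=191/11872: DF=(1 − 191/11872·(0.978100+0.973500+0.939000+0.934600))/(1+191/11872) = 2309/2500 ≈ 0.923600
step 6 [6y] bond c/1=3/80: DF=(874607/800000 − 3/80·(0.978100+0.973500+0.939000+0.934600+0.923600))/(1+3/80) = 8821/10000 ≈ 0.882100
step 7 [7y] zero: DF = P = 859/1000 ≈ 0.859000
step 8 [8y] bond c/1=1/16: DF=(101631/80000 − 1/16·(0.978100+0.973500+0.939000+0.934600+0.923600+0.882100+0.859000))/(1+1/16) = 8139/10000 ≈ 0.813900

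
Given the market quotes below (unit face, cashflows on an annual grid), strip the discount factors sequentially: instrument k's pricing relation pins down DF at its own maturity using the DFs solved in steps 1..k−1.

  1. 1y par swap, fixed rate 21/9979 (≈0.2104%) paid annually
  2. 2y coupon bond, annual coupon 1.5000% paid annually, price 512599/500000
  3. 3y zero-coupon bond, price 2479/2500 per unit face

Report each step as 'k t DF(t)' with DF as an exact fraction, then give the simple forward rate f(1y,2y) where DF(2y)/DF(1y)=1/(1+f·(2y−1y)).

step 1 [1y] swap r/1=21/9979: DF=(1 − 21/9979·(0))/(1+21/9979) = 9979/10000 ≈ 0.997900
step 2 [2y] bond c/1=3/200: DF=(512599/500000 − 3/200·(0.997900))/(1+3/200) = 9953/10000 ≈ 0.995300
step 3 [3y] zero: DF = P = 2479/2500 ≈ 0.991600

1 1 9979/10000
2 2 9953/10000
3 3 2479/2500
f(1y,2y) = ((9979/10000)/(9953/10000) − 1)/(1) = 26/9953 ≈ 0.2612%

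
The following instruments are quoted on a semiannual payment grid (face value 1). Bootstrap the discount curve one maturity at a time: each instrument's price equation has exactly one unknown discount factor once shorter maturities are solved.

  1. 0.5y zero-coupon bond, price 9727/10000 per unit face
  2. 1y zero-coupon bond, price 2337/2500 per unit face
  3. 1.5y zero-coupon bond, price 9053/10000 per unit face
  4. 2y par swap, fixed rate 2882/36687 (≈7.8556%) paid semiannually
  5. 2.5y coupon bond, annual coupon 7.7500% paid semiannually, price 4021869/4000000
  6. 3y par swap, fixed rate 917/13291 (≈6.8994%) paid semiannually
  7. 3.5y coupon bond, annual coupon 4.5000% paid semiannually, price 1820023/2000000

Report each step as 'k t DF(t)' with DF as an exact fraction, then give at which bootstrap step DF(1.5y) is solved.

1 1/2 9727/10000
2 1 2337/2500
3 3/2 9053/10000
4 2 8559/10000
5 5/2 8311/10000
6 3 4083/5000
7 7/2 773/1000
DF(1.5y) is solved at step 3

step 1 [0.5y] zero: DF = P = 9727/10000 ≈ 0.972700
step 2 [1y] zero: DF = P = 2337/2500 ≈ 0.934800
step 3 [1.5y] zero: DF = P = 9053/10000 ≈ 0.905300
step 4 [2y] swap r/2=1441/36687: DF=(1 − 1441/36687·(0.972700+0.934800+0.905300))/(1+1441/36687) = 8559/10000 ≈ 0.855900
step 5 [2.5y] bond c/2=31/800: DF=(4021869/4000000 − 31/800·(0.972700+0.934800+0.905300+0.855900))/(1+31/800) = 8311/10000 ≈ 0.831100
step 6 [3y] swap r/2=917/26582: DF=(1 − 917/26582·(0.972700+0.934800+0.905300+0.855900+0.831100))/(1+917/26582) = 4083/5000 ≈ 0.816600
step 7 [3.5y] bond c/2=9/400: DF=(1820023/2000000 − 9/400·(0.972700+0.934800+0.905300+0.855900+0.831100+0.816600))/(1+9/400) = 773/1000 ≈ 0.773000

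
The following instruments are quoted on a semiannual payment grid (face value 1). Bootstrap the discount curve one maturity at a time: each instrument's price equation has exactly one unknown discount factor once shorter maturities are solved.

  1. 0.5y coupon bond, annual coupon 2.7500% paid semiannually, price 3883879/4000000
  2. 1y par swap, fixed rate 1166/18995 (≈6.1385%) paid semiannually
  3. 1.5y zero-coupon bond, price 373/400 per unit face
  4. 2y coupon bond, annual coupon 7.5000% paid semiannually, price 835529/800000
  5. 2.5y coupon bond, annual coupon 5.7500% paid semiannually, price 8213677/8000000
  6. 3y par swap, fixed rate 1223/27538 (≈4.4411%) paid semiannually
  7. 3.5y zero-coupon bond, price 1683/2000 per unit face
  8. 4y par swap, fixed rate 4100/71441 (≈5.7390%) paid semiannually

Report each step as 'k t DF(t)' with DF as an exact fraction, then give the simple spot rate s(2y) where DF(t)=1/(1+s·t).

1 1/2 4789/5000
2 1 9417/10000
3 3/2 373/400
4 2 9043/10000
5 5/2 1117/1250
6 3 8777/10000
7 7/2 1683/2000
8 4 159/200
s(2y) = (1/(9043/10000) − 1)/(2) = 957/18086 ≈ 5.2914%

step 1 [0.5y] bond c/2=11/800: DF=(3883879/4000000 − 11/800·(0))/(1+11/800) = 4789/5000 ≈ 0.957800
step 2 [1y] swap r/2=583/18995: DF=(1 − 583/18995·(0.957800))/(1+583/18995) = 9417/10000 ≈ 0.941700
step 3 [1.5y] zero: DF = P = 373/400 ≈ 0.932500
step 4 [2y] bond c/2=3/80: DF=(835529/800000 − 3/80·(0.957800+0.941700+0.932500))/(1+3/80) = 9043/10000 ≈ 0.904300
step 5 [2.5y] bond c/2=23/800: DF=(8213677/8000000 − 23/800·(0.957800+0.941700+0.932500+0.904300))/(1+23/800) = 1117/1250 ≈ 0.893600
step 6 [3y] swap r/2=1223/55076: DF=(1 − 1223/55076·(0.957800+0.941700+0.932500+0.904300+0.893600))/(1+1223/55076) = 8777/10000 ≈ 0.877700
step 7 [3.5y] zero: DF = P = 1683/2000 ≈ 0.841500
step 8 [4y] swap r/2=2050/71441: DF=(1 − 2050/71441·(0.957800+0.941700+0.932500+0.904300+0.893600+0.877700+0.841500))/(1+2050/71441) = 159/200 ≈ 0.795000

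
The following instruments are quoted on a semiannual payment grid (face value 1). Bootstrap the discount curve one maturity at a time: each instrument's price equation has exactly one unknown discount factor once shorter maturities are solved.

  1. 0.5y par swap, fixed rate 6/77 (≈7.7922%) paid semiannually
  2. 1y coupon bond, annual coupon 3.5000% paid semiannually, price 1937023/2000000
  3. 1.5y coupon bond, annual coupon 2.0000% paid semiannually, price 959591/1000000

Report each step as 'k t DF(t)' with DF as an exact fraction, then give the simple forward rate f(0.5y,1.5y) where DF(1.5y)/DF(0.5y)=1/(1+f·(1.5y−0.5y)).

step 1 [0.5y] swap r/2=3/77: DF=(1 − 3/77·(0))/(1+3/77) = 77/80 ≈ 0.962500
step 2 [1y] bond c/2=7/400: DF=(1937023/2000000 − 7/400·(0.962500))/(1+7/400) = 9353/10000 ≈ 0.935300
step 3 [1.5y] bond c/2=1/100: DF=(959591/1000000 − 1/100·(0.962500+0.935300))/(1+1/100) = 9313/10000 ≈ 0.931300

1 1/2 77/80
2 1 9353/10000
3 3/2 9313/10000
f(0.5y,1.5y) = ((77/80)/(9313/10000) − 1)/(1) = 312/9313 ≈ 3.3502%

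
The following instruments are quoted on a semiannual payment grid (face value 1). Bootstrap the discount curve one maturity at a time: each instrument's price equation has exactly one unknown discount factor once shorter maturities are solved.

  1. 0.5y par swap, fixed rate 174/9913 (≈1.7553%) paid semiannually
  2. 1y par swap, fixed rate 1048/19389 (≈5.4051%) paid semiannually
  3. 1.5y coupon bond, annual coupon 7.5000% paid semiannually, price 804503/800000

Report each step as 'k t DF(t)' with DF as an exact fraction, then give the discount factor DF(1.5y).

1 1/2 9913/10000
2 1 2369/2500
3 3/2 562/625
DF(1.5y) = 562/625 ≈ 0.899200

step 1 [0.5y] swap r/2=87/9913: DF=(1 − 87/9913·(0))/(1+87/9913) = 9913/10000 ≈ 0.991300
step 2 [1y] swap r/2=524/19389: DF=(1 − 524/19389·(0.991300))/(1+524/19389) = 2369/2500 ≈ 0.947600
step 3 [1.5y] bond c/2=3/80: DF=(804503/800000 − 3/80·(0.991300+0.947600))/(1+3/80) = 562/625 ≈ 0.899200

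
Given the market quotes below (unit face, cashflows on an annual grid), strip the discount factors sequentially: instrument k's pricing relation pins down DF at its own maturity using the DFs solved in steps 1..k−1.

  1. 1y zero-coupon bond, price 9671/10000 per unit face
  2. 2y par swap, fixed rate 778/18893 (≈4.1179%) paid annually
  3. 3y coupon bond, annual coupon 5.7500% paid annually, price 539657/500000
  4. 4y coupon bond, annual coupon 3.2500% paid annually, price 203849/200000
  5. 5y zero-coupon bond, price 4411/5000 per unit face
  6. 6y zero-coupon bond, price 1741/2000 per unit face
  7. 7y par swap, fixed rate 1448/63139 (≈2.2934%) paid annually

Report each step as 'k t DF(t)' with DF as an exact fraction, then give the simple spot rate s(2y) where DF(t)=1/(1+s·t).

step 1 [1y] zero: DF = P = 9671/10000 ≈ 0.967100
step 2 [2y] swap r/1=778/18893: DF=(1 − 778/18893·(0.967100))/(1+778/18893) = 4611/5000 ≈ 0.922200
step 3 [3y] bond c/1=23/400: DF=(539657/500000 − 23/400·(0.967100+0.922200))/(1+23/400) = 9179/10000 ≈ 0.917900
step 4 [4y] bond c/1=13/400: DF=(203849/200000 − 13/400·(0.967100+0.922200+0.917900))/(1+13/400) = 2247/2500 ≈ 0.898800
step 5 [5y] zero: DF = P = 4411/5000 ≈ 0.882200
step 6 [6y] zero: DF = P = 1741/2000 ≈ 0.870500
step 7 [7y] swap r/1=1448/63139: DF=(1 − 1448/63139·(0.967100+0.922200+0.917900+0.898800+0.882200+0.870500))/(1+1448/63139) = 1069/1250 ≈ 0.855200

1 1 9671/10000
2 2 4611/5000
3 3 9179/10000
4 4 2247/2500
5 5 4411/5000
6 6 1741/2000
7 7 1069/1250
s(2y) = (1/(4611/5000) − 1)/(2) = 389/9222 ≈ 4.2182%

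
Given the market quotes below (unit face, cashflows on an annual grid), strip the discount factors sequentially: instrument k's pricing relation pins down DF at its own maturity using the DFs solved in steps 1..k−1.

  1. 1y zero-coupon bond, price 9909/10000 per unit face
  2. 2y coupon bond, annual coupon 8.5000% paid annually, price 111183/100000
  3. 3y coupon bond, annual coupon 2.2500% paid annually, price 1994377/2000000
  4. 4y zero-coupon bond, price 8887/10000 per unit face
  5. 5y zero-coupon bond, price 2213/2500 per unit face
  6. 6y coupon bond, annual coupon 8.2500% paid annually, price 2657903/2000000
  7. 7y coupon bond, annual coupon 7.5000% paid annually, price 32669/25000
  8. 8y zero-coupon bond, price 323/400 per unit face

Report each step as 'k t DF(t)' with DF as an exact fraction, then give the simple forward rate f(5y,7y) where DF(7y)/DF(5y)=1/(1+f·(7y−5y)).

1 1 9909/10000
2 2 9471/10000
3 3 4663/5000
4 4 8887/10000
5 5 2213/2500
6 6 8737/10000
7 7 4153/5000
8 8 323/400
f(5y,7y) = ((2213/2500)/(4153/5000) − 1)/(2) = 273/8306 ≈ 3.2868%

step 1 [1y] zero: DF = P = 9909/10000 ≈ 0.990900
step 2 [2y] bond c/1=17/200: DF=(111183/100000 − 17/200·(0.990900))/(1+17/200) = 9471/10000 ≈ 0.947100
step 3 [3y] bond c/1=9/400: DF=(1994377/2000000 − 9/400·(0.990900+0.947100))/(1+9/400) = 4663/5000 ≈ 0.932600
step 4 [4y] zero: DF = P = 8887/10000 ≈ 0.888700
step 5 [5y] zero: DF = P = 2213/2500 ≈ 0.885200
step 6 [6y] bond c/1=33/400: DF=(2657903/2000000 − 33/400·(0.990900+0.947100+0.932600+0.888700+0.885200))/(1+33/400) = 8737/10000 ≈ 0.873700
step 7 [7y] bond c/1=3/40: DF=(32669/25000 − 3/40·(0.990900+0.947100+0.932600+0.888700+0.885200+0.873700))/(1+3/40) = 4153/5000 ≈ 0.830600
step 8 [8y] zero: DF = P = 323/400 ≈ 0.807500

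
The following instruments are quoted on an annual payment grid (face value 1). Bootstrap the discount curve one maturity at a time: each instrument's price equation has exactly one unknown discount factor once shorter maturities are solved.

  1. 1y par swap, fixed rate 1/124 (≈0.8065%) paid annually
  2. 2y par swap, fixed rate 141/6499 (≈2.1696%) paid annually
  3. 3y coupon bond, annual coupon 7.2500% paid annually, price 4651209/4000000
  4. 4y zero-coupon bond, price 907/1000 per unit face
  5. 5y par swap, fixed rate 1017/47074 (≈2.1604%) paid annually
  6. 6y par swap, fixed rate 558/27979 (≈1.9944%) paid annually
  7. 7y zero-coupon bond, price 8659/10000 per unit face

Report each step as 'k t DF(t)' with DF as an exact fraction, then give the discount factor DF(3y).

step 1 [1y] swap r/1=1/124: DF=(1 − 1/124·(0))/(1+1/124) = 124/125 ≈ 0.992000
step 2 [2y] swap r/1=141/6499: DF=(1 − 141/6499·(0.992000))/(1+141/6499) = 9577/10000 ≈ 0.957700
step 3 [3y] bond c/1=29/400: DF=(4651209/4000000 − 29/400·(0.992000+0.957700))/(1+29/400) = 2381/2500 ≈ 0.952400
step 4 [4y] zero: DF = P = 907/1000 ≈ 0.907000
step 5 [5y] swap r/1=1017/47074: DF=(1 − 1017/47074·(0.992000+0.957700+0.952400+0.907000))/(1+1017/47074) = 8983/10000 ≈ 0.898300
step 6 [6y] swap r/1=558/27979: DF=(1 − 558/27979·(0.992000+0.957700+0.952400+0.907000+0.898300))/(1+558/27979) = 2221/2500 ≈ 0.888400
step 7 [7y] zero: DF = P = 8659/10000 ≈ 0.865900

1 1 124/125
2 2 9577/10000
3 3 2381/2500
4 4 907/1000
5 5 8983/10000
6 6 2221/2500
7 7 8659/10000
DF(3y) = 2381/2500 ≈ 0.952400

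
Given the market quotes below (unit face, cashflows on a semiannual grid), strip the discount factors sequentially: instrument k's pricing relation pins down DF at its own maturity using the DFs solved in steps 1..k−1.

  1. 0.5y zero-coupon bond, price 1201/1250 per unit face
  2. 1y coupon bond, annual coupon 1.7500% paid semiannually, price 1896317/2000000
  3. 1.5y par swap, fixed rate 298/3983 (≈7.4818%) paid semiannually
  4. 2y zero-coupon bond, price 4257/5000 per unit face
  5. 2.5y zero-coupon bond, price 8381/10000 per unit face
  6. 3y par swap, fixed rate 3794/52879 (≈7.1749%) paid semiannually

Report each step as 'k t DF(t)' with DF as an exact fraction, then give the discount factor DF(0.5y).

1 1/2 1201/1250
2 1 2329/2500
3 3/2 8957/10000
4 2 4257/5000
5 5/2 8381/10000
6 3 8103/10000
DF(0.5y) = 1201/1250 ≈ 0.960800

step 1 [0.5y] zero: DF = P = 1201/1250 ≈ 0.960800
step 2 [1y] bond c/2=7/800: DF=(1896317/2000000 − 7/800·(0.960800))/(1+7/800) = 2329/2500 ≈ 0.931600
step 3 [1.5y] swap r/2=149/3983: DF=(1 − 149/3983·(0.960800+0.931600))/(1+149/3983) = 8957/10000 ≈ 0.895700
step 4 [2y] zero: DF = P = 4257/5000 ≈ 0.851400
step 5 [2.5y] zero: DF = P = 8381/10000 ≈ 0.838100
step 6 [3y] swap r/2=1897/52879: DF=(1 − 1897/52879·(0.960800+0.931600+0.895700+0.851400+0.838100))/(1+1897/52879) = 8103/10000 ≈ 0.810300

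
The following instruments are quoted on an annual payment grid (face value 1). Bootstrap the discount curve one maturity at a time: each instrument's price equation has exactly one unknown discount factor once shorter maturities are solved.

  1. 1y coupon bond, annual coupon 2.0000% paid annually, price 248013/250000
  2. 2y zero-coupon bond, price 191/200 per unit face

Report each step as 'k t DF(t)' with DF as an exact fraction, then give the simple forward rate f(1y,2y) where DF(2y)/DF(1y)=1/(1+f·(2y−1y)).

1 1 4863/5000
2 2 191/200
f(1y,2y) = ((4863/5000)/(191/200) − 1)/(1) = 88/4775 ≈ 1.8429%

step 1 [1y] bond c/1=1/50: DF=(248013/250000 − 1/50·(0))/(1+1/50) = 4863/5000 ≈ 0.972600
step 2 [2y] zero: DF = P = 191/200 ≈ 0.955000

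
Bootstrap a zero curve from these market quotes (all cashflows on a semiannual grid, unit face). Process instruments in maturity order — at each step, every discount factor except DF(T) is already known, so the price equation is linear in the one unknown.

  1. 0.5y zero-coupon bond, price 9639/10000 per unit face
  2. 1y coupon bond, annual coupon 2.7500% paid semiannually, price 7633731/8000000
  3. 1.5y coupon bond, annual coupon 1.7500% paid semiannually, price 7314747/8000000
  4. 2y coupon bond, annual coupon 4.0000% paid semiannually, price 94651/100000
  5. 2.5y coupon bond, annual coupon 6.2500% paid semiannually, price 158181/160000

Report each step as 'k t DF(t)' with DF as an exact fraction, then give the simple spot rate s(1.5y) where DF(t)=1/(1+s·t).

1 1/2 9639/10000
2 1 4641/5000
3 3/2 89/100
4 2 4367/5000
5 5/2 8479/10000
s(1.5y) = (1/(89/100) − 1)/(3/2) = 22/267 ≈ 8.2397%

step 1 [0.5y] zero: DF = P = 9639/10000 ≈ 0.963900
step 2 [1y] bond c/2=11/800: DF=(7633731/8000000 − 11/800·(0.963900))/(1+11/800) = 4641/5000 ≈ 0.928200
step 3 [1.5y] bond c/2=7/800: DF=(7314747/8000000 − 7/800·(0.963900+0.928200))/(1+7/800) = 89/100 ≈ 0.890000
step 4 [2y] bond c/2=1/50: DF=(94651/100000 − 1/50·(0.963900+0.928200+0.890000))/(1+1/50) = 4367/5000 ≈ 0.873400
step 5 [2.5y] bond c/2=1/32: DF=(158181/160000 − 1/32·(0.963900+0.928200+0.890000+0.873400))/(1+1/32) = 8479/10000 ≈ 0.847900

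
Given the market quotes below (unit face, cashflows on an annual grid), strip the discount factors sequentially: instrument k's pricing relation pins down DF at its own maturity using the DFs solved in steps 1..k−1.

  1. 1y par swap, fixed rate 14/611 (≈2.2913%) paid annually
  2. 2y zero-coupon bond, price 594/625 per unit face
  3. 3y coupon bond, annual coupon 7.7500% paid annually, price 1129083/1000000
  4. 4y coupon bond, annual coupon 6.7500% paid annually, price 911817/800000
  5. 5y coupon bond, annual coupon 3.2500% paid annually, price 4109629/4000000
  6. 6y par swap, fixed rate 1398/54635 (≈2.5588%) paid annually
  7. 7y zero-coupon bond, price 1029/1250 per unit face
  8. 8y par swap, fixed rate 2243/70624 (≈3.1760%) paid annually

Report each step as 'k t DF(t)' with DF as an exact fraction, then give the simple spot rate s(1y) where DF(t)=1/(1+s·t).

step 1 [1y] swap r/1=14/611: DF=(1 − 14/611·(0))/(1+14/611) = 611/625 ≈ 0.977600
step 2 [2y] zero: DF = P = 594/625 ≈ 0.950400
step 3 [3y] bond c/1=31/400: DF=(1129083/1000000 − 31/400·(0.977600+0.950400))/(1+31/400) = 2273/2500 ≈ 0.909200
step 4 [4y] bond c/1=27/400: DF=(911817/800000 − 27/400·(0.977600+0.950400+0.909200))/(1+27/400) = 8883/10000 ≈ 0.888300
step 5 [5y] bond c/1=13/400: DF=(4109629/4000000 − 13/400·(0.977600+0.950400+0.909200+0.888300))/(1+13/400) = 4389/5000 ≈ 0.877800
step 6 [6y] swap r/1=1398/54635: DF=(1 − 1398/54635·(0.977600+0.950400+0.909200+0.888300+0.877800))/(1+1398/54635) = 4301/5000 ≈ 0.860200
step 7 [7y] zero: DF = P = 1029/1250 ≈ 0.823200
step 8 [8y] swap r/1=2243/70624: DF=(1 − 2243/70624·(0.977600+0.950400+0.909200+0.888300+0.877800+0.860200+0.823200))/(1+2243/70624) = 7757/10000 ≈ 0.775700

1 1 611/625
2 2 594/625
3 3 2273/2500
4 4 8883/10000
5 5 4389/5000
6 6 4301/5000
7 7 1029/1250
8 8 7757/10000
s(1y) = (1/(611/625) − 1)/(1) = 14/611 ≈ 2.2913%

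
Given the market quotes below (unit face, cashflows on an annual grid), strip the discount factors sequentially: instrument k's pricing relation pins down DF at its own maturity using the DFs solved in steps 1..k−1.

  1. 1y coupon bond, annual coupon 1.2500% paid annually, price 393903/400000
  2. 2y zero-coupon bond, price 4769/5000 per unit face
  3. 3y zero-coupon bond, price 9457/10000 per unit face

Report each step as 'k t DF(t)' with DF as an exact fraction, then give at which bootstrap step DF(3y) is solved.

step 1 [1y] bond c/1=1/80: DF=(393903/400000 − 1/80·(0))/(1+1/80) = 4863/5000 ≈ 0.972600
step 2 [2y] zero: DF = P = 4769/5000 ≈ 0.953800
step 3 [3y] zero: DF = P = 9457/10000 ≈ 0.945700

1 1 4863/5000
2 2 4769/5000
3 3 9457/10000
DF(3y) is solved at step 3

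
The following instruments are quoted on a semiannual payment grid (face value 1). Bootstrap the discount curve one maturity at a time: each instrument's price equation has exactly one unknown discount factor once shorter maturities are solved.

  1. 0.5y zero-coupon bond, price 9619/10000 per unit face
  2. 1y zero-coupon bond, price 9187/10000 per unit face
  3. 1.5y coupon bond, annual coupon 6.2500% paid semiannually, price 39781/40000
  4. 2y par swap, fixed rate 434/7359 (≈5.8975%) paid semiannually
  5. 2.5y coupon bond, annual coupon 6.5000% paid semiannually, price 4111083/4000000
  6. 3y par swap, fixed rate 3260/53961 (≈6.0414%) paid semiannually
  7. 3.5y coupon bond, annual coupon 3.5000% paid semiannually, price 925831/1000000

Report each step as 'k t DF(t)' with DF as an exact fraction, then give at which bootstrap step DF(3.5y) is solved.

step 1 [0.5y] zero: DF = P = 9619/10000 ≈ 0.961900
step 2 [1y] zero: DF = P = 9187/10000 ≈ 0.918700
step 3 [1.5y] bond c/2=1/32: DF=(39781/40000 − 1/32·(0.961900+0.918700))/(1+1/32) = 4537/5000 ≈ 0.907400
step 4 [2y] swap r/2=217/7359: DF=(1 − 217/7359·(0.961900+0.918700+0.907400))/(1+217/7359) = 1783/2000 ≈ 0.891500
step 5 [2.5y] bond c/2=13/400: DF=(4111083/4000000 − 13/400·(0.961900+0.918700+0.907400+0.891500))/(1+13/400) = 2199/2500 ≈ 0.879600
step 6 [3y] swap r/2=1630/53961: DF=(1 − 1630/53961·(0.961900+0.918700+0.907400+0.891500+0.879600))/(1+1630/53961) = 837/1000 ≈ 0.837000
step 7 [3.5y] bond c/2=7/400: DF=(925831/1000000 − 7/400·(0.961900+0.918700+0.907400+0.891500+0.879600+0.837000))/(1+7/400) = 8171/10000 ≈ 0.817100

1 1/2 9619/10000
2 1 9187/10000
3 3/2 4537/5000
4 2 1783/2000
5 5/2 2199/2500
6 3 837/1000
7 7/2 8171/10000
DF(3.5y) is solved at step 7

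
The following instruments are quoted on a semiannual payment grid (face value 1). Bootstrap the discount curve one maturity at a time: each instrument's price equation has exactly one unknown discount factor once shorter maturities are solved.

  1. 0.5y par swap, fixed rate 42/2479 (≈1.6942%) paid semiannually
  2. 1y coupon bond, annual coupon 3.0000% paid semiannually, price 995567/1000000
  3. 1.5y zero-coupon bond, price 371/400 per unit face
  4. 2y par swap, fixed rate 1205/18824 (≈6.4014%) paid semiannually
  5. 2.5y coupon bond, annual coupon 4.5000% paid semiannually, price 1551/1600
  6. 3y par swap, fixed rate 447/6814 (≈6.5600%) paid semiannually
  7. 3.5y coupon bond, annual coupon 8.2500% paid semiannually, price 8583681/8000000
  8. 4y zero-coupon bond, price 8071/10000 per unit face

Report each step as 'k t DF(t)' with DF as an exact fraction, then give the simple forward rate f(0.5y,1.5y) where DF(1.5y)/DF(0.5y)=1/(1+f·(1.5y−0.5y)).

1 1/2 2479/2500
2 1 4831/5000
3 3/2 371/400
4 2 1759/2000
5 5/2 2163/2500
6 3 2053/2500
7 7/2 1629/2000
8 4 8071/10000
f(0.5y,1.5y) = ((2479/2500)/(371/400) − 1)/(1) = 641/9275 ≈ 6.9111%

step 1 [0.5y] swap r/2=21/2479: DF=(1 − 21/2479·(0))/(1+21/2479) = 2479/2500 ≈ 0.991600
step 2 [1y] bond c/2=3/200: DF=(995567/1000000 − 3/200·(0.991600))/(1+3/200) = 4831/5000 ≈ 0.966200
step 3 [1.5y] zero: DF = P = 371/400 ≈ 0.927500
step 4 [2y] swap r/2=1205/37648: DF=(1 − 1205/37648·(0.991600+0.966200+0.927500))/(1+1205/37648) = 1759/2000 ≈ 0.879500
step 5 [2.5y] bond c/2=9/400: DF=(1551/1600 − 9/400·(0.991600+0.966200+0.927500+0.879500))/(1+9/400) = 2163/2500 ≈ 0.865200
step 6 [3y] swap r/2=447/13628: DF=(1 − 447/13628·(0.991600+0.966200+0.927500+0.879500+0.865200))/(1+447/13628) = 2053/2500 ≈ 0.821200
step 7 [3.5y] bond c/2=33/800: DF=(8583681/8000000 − 33/800·(0.991600+0.966200+0.927500+0.879500+0.865200+0.821200))/(1+33/800) = 1629/2000 ≈ 0.814500
step 8 [4y] zero: DF = P = 8071/10000 ≈ 0.807100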